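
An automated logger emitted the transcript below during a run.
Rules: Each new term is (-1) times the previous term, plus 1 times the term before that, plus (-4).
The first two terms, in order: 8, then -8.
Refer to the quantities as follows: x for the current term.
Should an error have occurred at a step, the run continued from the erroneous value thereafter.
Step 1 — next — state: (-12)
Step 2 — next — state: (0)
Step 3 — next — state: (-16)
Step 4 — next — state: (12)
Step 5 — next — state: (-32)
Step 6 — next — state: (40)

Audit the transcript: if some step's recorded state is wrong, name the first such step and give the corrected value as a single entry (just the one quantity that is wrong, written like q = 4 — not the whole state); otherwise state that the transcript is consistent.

step 1, x = 12

Step 1: x = -1*(-8) + (1)*(8) + (-4) = 12 — this is not what the transcript shows.
First incorrect step: 1; the correct value is x = 12.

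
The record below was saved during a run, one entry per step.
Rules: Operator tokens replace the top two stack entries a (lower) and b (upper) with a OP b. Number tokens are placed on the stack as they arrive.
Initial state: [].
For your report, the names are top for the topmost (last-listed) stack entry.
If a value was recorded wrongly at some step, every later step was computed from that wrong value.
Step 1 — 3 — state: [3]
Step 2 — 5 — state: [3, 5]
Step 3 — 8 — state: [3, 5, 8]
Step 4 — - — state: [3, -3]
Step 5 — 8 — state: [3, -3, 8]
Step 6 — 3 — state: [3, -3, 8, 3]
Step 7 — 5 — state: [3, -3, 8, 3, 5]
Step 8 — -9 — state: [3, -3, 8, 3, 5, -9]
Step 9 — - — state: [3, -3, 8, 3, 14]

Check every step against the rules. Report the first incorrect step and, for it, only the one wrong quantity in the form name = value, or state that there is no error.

no error

Step 1: push 3: top = 3 — consistent with the record.
Step 2: push 5: top = 5 — in agreement.
Step 3: push 8: top = 8 — matches.
Step 4: 5 - 8 = -3 — same as recorded.
Step 5: push 8: top = 8 — verified.
Step 6: push 3: top = 3 — consistent with the record.
Step 7: push 5: top = 5 — checks out.
Step 8: push -9: top = -9 — verified.
Step 9: 5 - -9 = 14 — exactly as logged.
Nothing is out of place; the run is error-free.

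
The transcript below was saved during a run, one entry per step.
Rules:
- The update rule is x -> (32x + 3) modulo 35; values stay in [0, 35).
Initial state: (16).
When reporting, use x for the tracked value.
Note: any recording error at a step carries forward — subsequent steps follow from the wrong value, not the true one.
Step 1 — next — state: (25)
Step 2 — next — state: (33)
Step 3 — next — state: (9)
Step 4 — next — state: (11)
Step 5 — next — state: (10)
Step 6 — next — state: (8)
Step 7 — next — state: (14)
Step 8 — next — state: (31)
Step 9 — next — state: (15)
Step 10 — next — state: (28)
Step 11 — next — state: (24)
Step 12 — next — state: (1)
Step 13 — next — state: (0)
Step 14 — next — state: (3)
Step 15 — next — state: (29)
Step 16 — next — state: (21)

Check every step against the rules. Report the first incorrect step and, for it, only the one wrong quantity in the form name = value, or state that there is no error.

step 5, x = 5

Step 1: x = (32*16 + 3) mod 35 = 25 — confirmed correct.
Step 2: x = (32*25 + 3) mod 35 = 33 — in agreement.
Step 3: x = (32*33 + 3) mod 35 = 9 — agrees with the transcript.
Step 4: x = (32*9 + 3) mod 35 = 11 — in agreement.
Step 5: x = (32*11 + 3) mod 35 = 5 — a discrepancy with the transcript.
The audit stops at step 5: the recorded entry is wrong and should be x = 5.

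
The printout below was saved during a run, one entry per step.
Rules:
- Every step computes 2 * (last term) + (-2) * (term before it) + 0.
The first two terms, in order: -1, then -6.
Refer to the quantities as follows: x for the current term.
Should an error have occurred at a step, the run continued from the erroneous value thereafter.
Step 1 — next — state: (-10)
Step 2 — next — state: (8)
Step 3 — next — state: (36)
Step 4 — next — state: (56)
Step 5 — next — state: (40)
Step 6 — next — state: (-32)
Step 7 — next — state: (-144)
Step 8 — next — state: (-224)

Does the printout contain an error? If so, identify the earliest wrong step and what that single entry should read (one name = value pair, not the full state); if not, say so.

step 2, x = -8

Recomputing the run from the initial state:
step 1: x = -10
step 2: x = -8
step 3: x = 4
step 4: x = 24
step 5: x = 40
step 6: x = 32
step 7: x = -16
step 8: x = -96
The first disagreement with the printout is at step 2, where the value should be x = -8.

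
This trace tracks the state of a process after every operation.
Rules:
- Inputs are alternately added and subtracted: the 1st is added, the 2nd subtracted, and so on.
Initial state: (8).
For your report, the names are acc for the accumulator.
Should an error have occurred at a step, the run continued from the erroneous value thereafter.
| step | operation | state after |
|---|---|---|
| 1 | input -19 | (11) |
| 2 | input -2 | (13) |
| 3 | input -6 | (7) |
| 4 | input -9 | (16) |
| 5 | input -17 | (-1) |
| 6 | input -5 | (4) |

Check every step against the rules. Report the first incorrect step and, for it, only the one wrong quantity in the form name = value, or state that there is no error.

step 1, acc = -11

Step 1: acc = 8 + -19 = -11 — not what was recorded.
So the first discrepancy is step 1, where the right value is acc = -11.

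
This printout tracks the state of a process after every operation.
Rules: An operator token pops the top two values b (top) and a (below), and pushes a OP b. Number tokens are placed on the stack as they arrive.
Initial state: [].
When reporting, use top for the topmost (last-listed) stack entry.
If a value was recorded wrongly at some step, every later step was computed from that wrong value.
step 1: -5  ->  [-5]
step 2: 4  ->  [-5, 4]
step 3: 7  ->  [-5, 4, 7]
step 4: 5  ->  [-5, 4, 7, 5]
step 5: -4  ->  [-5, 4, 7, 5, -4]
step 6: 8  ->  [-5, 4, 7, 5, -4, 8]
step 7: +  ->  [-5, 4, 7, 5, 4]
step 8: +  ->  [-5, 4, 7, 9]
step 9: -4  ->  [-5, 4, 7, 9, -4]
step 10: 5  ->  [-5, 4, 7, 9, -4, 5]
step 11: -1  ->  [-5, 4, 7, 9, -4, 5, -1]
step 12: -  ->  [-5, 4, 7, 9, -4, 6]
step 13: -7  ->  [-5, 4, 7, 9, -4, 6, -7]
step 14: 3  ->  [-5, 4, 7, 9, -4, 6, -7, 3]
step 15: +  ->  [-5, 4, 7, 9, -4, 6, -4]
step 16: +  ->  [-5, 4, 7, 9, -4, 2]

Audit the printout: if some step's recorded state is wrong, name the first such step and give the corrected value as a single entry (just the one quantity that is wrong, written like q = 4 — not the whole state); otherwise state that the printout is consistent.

no error

step 1: push -5: top = -5 -> confirmed correct
step 2: push 4: top = 4 -> confirmed correct
step 3: push 7: top = 7 -> confirmed correct
step 4: push 5: top = 5 -> verified
step 5: push -4: top = -4 -> checks out
step 6: push 8: top = 8 -> verified
step 7: -4 + 8 = 4 -> checks out
step 8: 5 + 4 = 9 -> verified
step 9: push -4: top = -4 -> consistent with the printout
step 10: push 5: top = 5 -> in agreement
step 11: push -1: top = -1 -> same as recorded
step 12: 5 - -1 = 6 -> no discrepancy
step 13: push -7: top = -7 -> same as recorded
step 14: push 3: top = 3 -> matches
step 15: -7 + 3 = -4 -> exactly as logged
step 16: 6 + -4 = 2 -> verified
Each recorded entry agrees with the recomputation.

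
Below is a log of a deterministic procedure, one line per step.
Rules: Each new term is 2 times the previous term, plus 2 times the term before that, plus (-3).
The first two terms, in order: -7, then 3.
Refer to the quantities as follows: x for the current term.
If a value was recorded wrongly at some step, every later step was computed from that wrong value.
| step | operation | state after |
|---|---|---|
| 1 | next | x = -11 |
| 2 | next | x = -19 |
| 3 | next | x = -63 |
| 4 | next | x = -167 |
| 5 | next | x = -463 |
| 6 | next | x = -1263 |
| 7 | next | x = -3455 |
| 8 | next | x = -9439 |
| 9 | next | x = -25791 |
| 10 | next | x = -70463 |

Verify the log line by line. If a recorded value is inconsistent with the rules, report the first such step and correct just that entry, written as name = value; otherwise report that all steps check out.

no error

Recomputing the run from the initial state:
step 1: x = -11
step 2: x = -19
step 3: x = -63
step 4: x = -167
step 5: x = -463
step 6: x = -1263
step 7: x = -3455
step 8: x = -9439
step 9: x = -25791
step 10: x = -70463
This matches the log at every step.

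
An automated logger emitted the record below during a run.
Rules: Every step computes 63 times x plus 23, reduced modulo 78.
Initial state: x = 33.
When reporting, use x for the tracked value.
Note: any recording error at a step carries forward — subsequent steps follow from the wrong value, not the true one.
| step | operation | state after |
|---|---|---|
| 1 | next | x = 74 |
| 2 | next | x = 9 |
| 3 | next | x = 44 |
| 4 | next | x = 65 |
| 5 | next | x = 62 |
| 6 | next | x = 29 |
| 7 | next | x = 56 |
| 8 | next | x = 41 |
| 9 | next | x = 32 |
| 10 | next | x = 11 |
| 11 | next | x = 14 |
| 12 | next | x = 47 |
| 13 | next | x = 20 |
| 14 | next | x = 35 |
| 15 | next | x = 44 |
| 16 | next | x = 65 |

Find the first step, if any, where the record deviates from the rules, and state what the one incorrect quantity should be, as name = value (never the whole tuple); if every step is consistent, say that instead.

step 2, x = 5

step 1: x = (63*33 + 23) mod 78 = 74 -> verified
step 2: x = (63*74 + 23) mod 78 = 5 -> this is not what the record shows
So the first discrepancy is step 2, where the right value is x = 5.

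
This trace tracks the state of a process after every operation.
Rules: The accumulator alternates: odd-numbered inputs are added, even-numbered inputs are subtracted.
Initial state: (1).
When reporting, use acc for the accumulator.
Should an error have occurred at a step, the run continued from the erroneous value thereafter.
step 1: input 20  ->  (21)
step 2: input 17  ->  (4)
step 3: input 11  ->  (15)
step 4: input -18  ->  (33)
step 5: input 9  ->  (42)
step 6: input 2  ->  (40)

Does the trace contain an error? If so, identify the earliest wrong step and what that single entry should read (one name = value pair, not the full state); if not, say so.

no error

Step 1: acc = 1 + 20 = 21 — verified.
Step 2: acc = 21 - 17 = 4 — confirmed correct.
Step 3: acc = 4 + 11 = 15 — checks out.
Step 4: acc = 15 - -18 = 33 — no discrepancy.
Step 5: acc = 33 + 9 = 42 — in agreement.
Step 6: acc = 42 - 2 = 40 — consistent with the trace.
Each recorded entry agrees with the recomputation.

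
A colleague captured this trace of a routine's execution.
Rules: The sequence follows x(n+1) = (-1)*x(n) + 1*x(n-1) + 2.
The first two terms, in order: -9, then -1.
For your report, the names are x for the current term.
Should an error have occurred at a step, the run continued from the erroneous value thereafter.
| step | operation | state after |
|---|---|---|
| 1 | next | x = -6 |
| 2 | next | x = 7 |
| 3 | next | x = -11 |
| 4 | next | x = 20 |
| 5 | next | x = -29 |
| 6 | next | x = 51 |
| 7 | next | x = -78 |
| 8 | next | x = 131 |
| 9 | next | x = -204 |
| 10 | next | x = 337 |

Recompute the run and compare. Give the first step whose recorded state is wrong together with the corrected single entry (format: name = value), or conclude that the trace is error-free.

step 9, x = -207

Recomputing the run from the initial state:
step 1: x = -6
step 2: x = 7
step 3: x = -11
step 4: x = 20
step 5: x = -29
step 6: x = 51
step 7: x = -78
step 8: x = 131
step 9: x = -207
step 10: x = 340
The first disagreement with the trace is at step 9, where the value should be x = -207.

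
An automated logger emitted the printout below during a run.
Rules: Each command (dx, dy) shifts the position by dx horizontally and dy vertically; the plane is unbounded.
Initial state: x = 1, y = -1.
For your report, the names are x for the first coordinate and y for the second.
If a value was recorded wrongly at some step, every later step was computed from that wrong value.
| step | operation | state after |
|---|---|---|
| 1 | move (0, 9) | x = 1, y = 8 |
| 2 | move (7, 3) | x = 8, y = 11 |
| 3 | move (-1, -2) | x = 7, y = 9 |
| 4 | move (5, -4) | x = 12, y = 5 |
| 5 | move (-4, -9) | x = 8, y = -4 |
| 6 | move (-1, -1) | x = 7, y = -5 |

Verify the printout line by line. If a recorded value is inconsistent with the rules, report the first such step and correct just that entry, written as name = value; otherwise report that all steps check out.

Recomputing the run from the initial state:
step 1: x = 1, y = 8
step 2: x = 8, y = 11
step 3: x = 7, y = 9
step 4: x = 12, y = 5
step 5: x = 8, y = -4
step 6: x = 7, y = -5
This matches the printout at every step.

no error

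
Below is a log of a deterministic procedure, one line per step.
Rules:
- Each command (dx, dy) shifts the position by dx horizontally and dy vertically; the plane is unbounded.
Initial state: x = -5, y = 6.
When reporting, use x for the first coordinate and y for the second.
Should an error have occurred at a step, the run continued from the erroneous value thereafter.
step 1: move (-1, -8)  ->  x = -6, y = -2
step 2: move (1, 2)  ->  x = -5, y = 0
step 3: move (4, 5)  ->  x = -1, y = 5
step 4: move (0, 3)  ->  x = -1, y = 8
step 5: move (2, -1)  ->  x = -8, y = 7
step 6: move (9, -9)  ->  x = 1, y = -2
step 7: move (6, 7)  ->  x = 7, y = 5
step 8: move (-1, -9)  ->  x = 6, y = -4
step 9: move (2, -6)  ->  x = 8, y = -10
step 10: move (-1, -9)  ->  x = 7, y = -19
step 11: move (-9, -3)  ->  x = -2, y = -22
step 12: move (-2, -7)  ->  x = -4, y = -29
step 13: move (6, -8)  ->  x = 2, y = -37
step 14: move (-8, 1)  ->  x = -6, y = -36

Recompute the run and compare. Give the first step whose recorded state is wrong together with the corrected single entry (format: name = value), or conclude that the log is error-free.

step 5, x = 1

1. x = -5 + (-1) = -6, y = 6 + (-8) = -2 (no discrepancy)
2. x = -6 + (1) = -5, y = -2 + (2) = 0 (verified)
3. x = -5 + (4) = -1, y = 0 + (5) = 5 (agrees with the log)
4. x = -1 + (0) = -1, y = 5 + (3) = 8 (same as recorded)
5. x = -1 + (2) = 1, y = 8 + (-1) = 7 (the log disagrees here)
Step 5 is the first one off; corrected, x = 1.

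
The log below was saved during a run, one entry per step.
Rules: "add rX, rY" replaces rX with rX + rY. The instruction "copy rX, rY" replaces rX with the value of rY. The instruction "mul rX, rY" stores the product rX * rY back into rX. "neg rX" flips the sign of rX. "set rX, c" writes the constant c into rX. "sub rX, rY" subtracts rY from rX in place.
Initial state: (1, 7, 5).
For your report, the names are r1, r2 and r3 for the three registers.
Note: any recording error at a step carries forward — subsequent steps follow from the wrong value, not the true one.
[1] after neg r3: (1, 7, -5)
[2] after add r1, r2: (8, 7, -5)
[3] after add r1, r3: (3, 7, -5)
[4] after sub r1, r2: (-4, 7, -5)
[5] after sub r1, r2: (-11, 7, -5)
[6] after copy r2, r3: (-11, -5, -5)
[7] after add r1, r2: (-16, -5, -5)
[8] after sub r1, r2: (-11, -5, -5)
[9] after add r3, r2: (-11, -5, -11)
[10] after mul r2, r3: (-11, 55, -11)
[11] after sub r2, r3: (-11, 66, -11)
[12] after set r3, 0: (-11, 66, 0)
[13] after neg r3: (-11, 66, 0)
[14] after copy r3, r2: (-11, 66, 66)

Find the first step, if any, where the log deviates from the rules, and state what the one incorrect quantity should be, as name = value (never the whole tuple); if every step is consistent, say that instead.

step 1: r3 = -(5) = -5 -> matches
step 2: r1 = 1 + 7 = 8 -> exactly as logged
step 3: r1 = 8 + -5 = 3 -> confirmed correct
step 4: r1 = 3 - 7 = -4 -> checks out
step 5: r1 = -4 - 7 = -11 -> agrees with the log
step 6: r2 = -5 -> agrees with the log
step 7: r1 = -11 + -5 = -16 -> checks out
step 8: r1 = -16 - -5 = -11 -> exactly as logged
step 9: r3 = -5 + -5 = -10 -> the log has a different value
Conclusion: step 9 carries the first error; the entry should be r3 = -10.

step 9, r3 = -10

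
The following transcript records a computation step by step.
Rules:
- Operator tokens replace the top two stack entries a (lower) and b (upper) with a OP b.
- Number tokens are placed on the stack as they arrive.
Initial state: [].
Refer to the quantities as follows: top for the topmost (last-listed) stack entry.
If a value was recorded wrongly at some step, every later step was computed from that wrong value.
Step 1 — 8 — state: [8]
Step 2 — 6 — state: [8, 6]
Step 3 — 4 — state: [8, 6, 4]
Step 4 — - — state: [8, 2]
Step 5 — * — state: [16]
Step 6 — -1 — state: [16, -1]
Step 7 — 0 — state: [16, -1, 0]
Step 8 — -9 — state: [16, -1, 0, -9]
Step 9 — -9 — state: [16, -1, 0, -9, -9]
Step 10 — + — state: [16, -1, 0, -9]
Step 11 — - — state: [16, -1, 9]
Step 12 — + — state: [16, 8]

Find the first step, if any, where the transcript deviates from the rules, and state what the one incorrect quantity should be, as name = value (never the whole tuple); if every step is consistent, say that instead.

1. push 8: top = 8 (exactly as logged)
2. push 6: top = 6 (in agreement)
3. push 4: top = 4 (matches)
4. 6 - 4 = 2 (verified)
5. 8 * 2 = 16 (checks out)
6. push -1: top = -1 (same as recorded)
7. push 0: top = 0 (matches)
8. push -9: top = -9 (exactly as logged)
9. push -9: top = -9 (same as recorded)
10. -9 + -9 = -18 (the entry is off here)
The earliest wrong entry is at step 10: it should read top = -18.

step 10, top = -18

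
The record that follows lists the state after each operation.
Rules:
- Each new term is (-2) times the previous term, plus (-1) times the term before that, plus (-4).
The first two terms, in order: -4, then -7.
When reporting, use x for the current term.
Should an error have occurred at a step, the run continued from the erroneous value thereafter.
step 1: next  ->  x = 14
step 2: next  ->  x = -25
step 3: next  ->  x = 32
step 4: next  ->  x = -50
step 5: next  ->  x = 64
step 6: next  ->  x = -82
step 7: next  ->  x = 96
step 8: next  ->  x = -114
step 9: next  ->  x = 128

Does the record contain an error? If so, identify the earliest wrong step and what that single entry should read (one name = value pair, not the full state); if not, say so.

step 1: x = -2*(-7) + (-1)*(-4) + (-4) = 14 -> in agreement
step 2: x = -2*(14) + (-1)*(-7) + (-4) = -25 -> same as recorded
step 3: x = -2*(-25) + (-1)*(14) + (-4) = 32 -> exactly as logged
step 4: x = -2*(32) + (-1)*(-25) + (-4) = -43 -> the entry is off here
The earliest wrong entry is at step 4: it should read x = -43.

step 4, x = -43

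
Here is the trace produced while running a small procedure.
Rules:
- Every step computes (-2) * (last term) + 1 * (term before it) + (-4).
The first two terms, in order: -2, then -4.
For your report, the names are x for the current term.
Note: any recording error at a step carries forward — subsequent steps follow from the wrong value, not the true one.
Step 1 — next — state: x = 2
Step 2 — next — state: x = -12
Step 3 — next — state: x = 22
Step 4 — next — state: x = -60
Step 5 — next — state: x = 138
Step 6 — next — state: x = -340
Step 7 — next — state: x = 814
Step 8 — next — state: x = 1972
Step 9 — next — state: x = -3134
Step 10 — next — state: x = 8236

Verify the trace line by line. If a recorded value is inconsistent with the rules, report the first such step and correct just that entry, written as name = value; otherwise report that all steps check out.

Recomputing the run from the initial state:
step 1: x = 2
step 2: x = -12
step 3: x = 22
step 4: x = -60
step 5: x = 138
step 6: x = -340
step 7: x = 814
step 8: x = -1972
step 9: x = 4754
step 10: x = -11484
The first disagreement with the trace is at step 8, where the value should be x = -1972.

step 8, x = -1972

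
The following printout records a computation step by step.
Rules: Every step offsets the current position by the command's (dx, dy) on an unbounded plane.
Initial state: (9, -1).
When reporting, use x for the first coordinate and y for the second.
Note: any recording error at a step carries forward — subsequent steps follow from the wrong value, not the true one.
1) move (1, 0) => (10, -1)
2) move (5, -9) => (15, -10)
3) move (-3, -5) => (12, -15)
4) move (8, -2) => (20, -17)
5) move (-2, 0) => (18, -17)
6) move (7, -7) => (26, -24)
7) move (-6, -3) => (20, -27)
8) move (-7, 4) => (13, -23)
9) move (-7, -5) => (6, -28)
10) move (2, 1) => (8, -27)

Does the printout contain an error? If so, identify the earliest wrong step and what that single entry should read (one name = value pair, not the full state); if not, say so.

Step 1: x = 9 + (1) = 10, y = -1 + (0) = -1 — checks out.
Step 2: x = 10 + (5) = 15, y = -1 + (-9) = -10 — no discrepancy.
Step 3: x = 15 + (-3) = 12, y = -10 + (-5) = -15 — same as recorded.
Step 4: x = 12 + (8) = 20, y = -15 + (-2) = -17 — no discrepancy.
Step 5: x = 20 + (-2) = 18, y = -17 + (0) = -17 — same as recorded.
Step 6: x = 18 + (7) = 25, y = -17 + (-7) = -24 — the recorded entry deviates here.
The earliest wrong entry is at step 6: it should read x = 25.

step 6, x = 25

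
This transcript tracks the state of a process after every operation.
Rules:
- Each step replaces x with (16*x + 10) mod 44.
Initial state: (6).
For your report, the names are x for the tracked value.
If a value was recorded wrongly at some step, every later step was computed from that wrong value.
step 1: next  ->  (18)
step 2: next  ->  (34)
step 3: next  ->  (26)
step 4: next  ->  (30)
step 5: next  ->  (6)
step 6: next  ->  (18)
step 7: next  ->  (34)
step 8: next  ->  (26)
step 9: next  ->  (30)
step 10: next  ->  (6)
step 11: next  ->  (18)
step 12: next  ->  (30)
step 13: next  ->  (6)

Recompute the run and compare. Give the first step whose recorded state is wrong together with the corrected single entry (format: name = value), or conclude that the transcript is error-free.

Step 1: x = (16*6 + 10) mod 44 = 18 — no discrepancy.
Step 2: x = (16*18 + 10) mod 44 = 34 — in agreement.
Step 3: x = (16*34 + 10) mod 44 = 26 — exactly as logged.
Step 4: x = (16*26 + 10) mod 44 = 30 — no discrepancy.
Step 5: x = (16*30 + 10) mod 44 = 6 — verified.
Step 6: x = (16*6 + 10) mod 44 = 18 — confirmed correct.
Step 7: x = (16*18 + 10) mod 44 = 34 — exactly as logged.
Step 8: x = (16*34 + 10) mod 44 = 26 — confirmed correct.
Step 9: x = (16*26 + 10) mod 44 = 30 — checks out.
Step 10: x = (16*30 + 10) mod 44 = 6 — matches.
Step 11: x = (16*6 + 10) mod 44 = 18 — in agreement.
Step 12: x = (16*18 + 10) mod 44 = 34 — a discrepancy with the transcript.
The audit stops at step 12: the recorded entry is wrong and should be x = 34.

step 12, x = 34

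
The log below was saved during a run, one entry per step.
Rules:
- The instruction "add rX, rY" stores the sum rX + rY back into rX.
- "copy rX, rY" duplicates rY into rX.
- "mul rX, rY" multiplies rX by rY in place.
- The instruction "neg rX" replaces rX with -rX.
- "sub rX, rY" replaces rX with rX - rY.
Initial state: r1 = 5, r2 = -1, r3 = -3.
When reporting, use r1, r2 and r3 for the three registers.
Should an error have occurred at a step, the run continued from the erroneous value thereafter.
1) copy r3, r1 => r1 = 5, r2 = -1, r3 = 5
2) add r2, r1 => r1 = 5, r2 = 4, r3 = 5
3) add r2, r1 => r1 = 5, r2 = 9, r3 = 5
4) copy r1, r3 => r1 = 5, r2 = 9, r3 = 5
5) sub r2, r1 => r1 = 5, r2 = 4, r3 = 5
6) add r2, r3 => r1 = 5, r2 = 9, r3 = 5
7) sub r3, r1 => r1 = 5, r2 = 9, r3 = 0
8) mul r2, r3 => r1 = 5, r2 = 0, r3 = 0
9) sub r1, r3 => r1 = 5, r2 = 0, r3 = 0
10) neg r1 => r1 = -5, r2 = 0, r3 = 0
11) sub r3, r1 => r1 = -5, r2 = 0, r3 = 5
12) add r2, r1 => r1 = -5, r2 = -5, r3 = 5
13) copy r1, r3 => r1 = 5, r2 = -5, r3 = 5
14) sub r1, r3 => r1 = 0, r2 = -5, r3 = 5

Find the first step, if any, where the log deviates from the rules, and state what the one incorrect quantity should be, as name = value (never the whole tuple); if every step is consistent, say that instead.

no error

Recomputing the run from the initial state:
step 1: r1 = 5, r2 = -1, r3 = 5
step 2: r1 = 5, r2 = 4, r3 = 5
step 3: r1 = 5, r2 = 9, r3 = 5
step 4: r1 = 5, r2 = 9, r3 = 5
step 5: r1 = 5, r2 = 4, r3 = 5
step 6: r1 = 5, r2 = 9, r3 = 5
step 7: r1 = 5, r2 = 9, r3 = 0
step 8: r1 = 5, r2 = 0, r3 = 0
step 9: r1 = 5, r2 = 0, r3 = 0
step 10: r1 = -5, r2 = 0, r3 = 0
step 11: r1 = -5, r2 = 0, r3 = 5
step 12: r1 = -5, r2 = -5, r3 = 5
step 13: r1 = 5, r2 = -5, r3 = 5
step 14: r1 = 0, r2 = -5, r3 = 5
This matches the log at every step.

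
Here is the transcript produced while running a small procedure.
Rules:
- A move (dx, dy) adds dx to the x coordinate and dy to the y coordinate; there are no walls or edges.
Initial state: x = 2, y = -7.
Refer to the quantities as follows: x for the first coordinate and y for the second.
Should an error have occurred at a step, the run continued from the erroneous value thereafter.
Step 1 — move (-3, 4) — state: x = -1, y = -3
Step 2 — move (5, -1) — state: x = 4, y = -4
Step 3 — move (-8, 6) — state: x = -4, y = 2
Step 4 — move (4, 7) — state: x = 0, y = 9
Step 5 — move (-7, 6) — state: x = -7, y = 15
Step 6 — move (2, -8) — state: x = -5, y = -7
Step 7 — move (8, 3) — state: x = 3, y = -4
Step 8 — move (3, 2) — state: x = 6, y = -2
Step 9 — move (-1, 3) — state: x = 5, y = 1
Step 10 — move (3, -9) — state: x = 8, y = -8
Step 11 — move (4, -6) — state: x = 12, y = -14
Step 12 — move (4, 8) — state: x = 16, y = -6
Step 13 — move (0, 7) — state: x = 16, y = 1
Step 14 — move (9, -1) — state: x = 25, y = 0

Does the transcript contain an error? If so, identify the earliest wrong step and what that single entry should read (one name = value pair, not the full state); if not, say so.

step 6, y = 7

Recomputing the run from the initial state:
step 1: x = -1, y = -3
step 2: x = 4, y = -4
step 3: x = -4, y = 2
step 4: x = 0, y = 9
step 5: x = -7, y = 15
step 6: x = -5, y = 7
step 7: x = 3, y = 10
step 8: x = 6, y = 12
step 9: x = 5, y = 15
step 10: x = 8, y = 6
step 11: x = 12, y = 0
step 12: x = 16, y = 8
step 13: x = 16, y = 15
step 14: x = 25, y = 14
The first disagreement with the transcript is at step 6, where the value should be y = 7.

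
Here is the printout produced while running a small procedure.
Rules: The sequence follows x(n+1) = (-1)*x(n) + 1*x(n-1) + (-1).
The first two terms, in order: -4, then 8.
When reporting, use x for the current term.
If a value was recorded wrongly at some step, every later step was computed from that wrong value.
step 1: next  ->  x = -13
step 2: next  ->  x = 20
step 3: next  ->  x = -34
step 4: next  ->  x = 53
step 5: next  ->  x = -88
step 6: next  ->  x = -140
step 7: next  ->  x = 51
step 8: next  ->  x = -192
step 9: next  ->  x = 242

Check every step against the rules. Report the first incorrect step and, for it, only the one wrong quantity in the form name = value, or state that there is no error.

Step 1: x = -1*(8) + (1)*(-4) + (-1) = -13 — matches.
Step 2: x = -1*(-13) + (1)*(8) + (-1) = 20 — verified.
Step 3: x = -1*(20) + (1)*(-13) + (-1) = -34 — exactly as logged.
Step 4: x = -1*(-34) + (1)*(20) + (-1) = 53 — in agreement.
Step 5: x = -1*(53) + (1)*(-34) + (-1) = -88 — in agreement.
Step 6: x = -1*(-88) + (1)*(53) + (-1) = 140 — this is not what the printout shows.
Conclusion: step 6 carries the first error; the entry should be x = 140.

step 6, x = 140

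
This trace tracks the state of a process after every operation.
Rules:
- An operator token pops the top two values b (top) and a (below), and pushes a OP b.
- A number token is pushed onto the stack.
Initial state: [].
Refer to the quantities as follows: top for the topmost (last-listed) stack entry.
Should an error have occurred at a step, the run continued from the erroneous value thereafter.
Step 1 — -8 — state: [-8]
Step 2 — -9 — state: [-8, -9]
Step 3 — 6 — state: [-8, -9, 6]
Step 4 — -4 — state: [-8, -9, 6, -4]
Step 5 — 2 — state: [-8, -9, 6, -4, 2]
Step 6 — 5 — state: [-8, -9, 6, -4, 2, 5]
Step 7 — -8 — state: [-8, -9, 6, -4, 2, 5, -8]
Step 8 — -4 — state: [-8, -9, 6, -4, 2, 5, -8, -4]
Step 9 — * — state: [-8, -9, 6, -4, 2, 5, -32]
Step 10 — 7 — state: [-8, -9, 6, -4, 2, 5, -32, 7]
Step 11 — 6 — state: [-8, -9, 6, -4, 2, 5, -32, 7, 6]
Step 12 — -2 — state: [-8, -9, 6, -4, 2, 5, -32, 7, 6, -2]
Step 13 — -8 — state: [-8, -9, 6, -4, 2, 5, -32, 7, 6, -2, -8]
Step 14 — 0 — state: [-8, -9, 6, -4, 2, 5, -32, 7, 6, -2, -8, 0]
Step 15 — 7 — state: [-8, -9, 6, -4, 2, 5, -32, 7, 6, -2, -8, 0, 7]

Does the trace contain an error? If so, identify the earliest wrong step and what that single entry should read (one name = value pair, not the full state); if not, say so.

step 9, top = 32

Step 1: push -8: top = -8 — matches.
Step 2: push -9: top = -9 — confirmed correct.
Step 3: push 6: top = 6 — matches.
Step 4: push -4: top = -4 — matches.
Step 5: push 2: top = 2 — same as recorded.
Step 6: push 5: top = 5 — matches.
Step 7: push -8: top = -8 — agrees with the trace.
Step 8: push -4: top = -4 — in agreement.
Step 9: -8 * -4 = 32 — first mismatch against the trace.
That makes step 9 the first incorrect line — top = 32 is what it should show.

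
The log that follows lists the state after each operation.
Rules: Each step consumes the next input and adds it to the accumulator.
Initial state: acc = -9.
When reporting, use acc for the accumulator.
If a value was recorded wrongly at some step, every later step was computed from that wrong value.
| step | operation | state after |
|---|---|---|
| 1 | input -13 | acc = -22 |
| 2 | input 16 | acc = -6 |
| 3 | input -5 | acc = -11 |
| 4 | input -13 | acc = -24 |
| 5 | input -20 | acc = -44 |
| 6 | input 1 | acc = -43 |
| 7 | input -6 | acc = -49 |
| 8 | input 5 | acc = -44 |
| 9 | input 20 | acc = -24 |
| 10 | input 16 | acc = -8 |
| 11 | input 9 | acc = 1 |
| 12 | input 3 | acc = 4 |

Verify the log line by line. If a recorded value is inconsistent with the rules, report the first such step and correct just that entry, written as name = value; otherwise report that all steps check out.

no error

Recomputing the run from the initial state:
step 1: acc = -22
step 2: acc = -6
step 3: acc = -11
step 4: acc = -24
step 5: acc = -44
step 6: acc = -43
step 7: acc = -49
step 8: acc = -44
step 9: acc = -24
step 10: acc = -8
step 11: acc = 1
step 12: acc = 4
This matches the log at every step.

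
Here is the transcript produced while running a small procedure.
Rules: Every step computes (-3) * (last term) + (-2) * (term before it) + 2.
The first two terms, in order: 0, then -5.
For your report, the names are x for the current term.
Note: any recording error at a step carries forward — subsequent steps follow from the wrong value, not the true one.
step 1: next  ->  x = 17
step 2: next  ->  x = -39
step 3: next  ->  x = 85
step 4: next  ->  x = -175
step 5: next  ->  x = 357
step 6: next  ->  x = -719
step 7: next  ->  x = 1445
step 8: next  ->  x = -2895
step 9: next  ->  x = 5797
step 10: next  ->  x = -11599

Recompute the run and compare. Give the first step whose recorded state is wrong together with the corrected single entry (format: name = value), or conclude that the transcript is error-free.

Recomputing the run from the initial state:
step 1: x = 17
step 2: x = -39
step 3: x = 85
step 4: x = -175
step 5: x = 357
step 6: x = -719
step 7: x = 1445
step 8: x = -2895
step 9: x = 5797
step 10: x = -11599
This matches the transcript at every step.

no error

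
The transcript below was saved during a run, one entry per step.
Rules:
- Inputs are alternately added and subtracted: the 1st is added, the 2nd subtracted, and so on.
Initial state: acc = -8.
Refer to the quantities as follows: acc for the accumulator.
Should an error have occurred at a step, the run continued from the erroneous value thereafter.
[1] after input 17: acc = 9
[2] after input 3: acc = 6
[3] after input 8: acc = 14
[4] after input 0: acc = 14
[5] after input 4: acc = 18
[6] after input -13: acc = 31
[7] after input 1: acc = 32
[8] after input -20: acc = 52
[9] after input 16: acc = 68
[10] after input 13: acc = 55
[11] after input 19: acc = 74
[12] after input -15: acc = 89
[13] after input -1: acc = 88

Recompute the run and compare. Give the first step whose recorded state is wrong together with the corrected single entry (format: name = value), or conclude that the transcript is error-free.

Recomputing the run from the initial state:
step 1: acc = 9
step 2: acc = 6
step 3: acc = 14
step 4: acc = 14
step 5: acc = 18
step 6: acc = 31
step 7: acc = 32
step 8: acc = 52
step 9: acc = 68
step 10: acc = 55
step 11: acc = 74
step 12: acc = 89
step 13: acc = 88
This matches the transcript at every step.

no error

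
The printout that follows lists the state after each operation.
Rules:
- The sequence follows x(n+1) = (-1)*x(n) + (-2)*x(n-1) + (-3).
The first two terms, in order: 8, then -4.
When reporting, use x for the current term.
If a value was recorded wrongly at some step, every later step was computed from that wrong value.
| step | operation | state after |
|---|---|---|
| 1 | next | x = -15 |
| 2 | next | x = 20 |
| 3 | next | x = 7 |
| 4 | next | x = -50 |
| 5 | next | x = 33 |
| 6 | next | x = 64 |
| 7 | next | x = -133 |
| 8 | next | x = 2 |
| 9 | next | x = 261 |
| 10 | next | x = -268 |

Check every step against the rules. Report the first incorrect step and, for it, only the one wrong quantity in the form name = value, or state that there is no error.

Step 1: x = -1*(-4) + (-2)*(8) + (-3) = -15 — matches.
Step 2: x = -1*(-15) + (-2)*(-4) + (-3) = 20 — verified.
Step 3: x = -1*(20) + (-2)*(-15) + (-3) = 7 — matches.
Step 4: x = -1*(7) + (-2)*(20) + (-3) = -50 — confirmed correct.
Step 5: x = -1*(-50) + (-2)*(7) + (-3) = 33 — agrees with the printout.
Step 6: x = -1*(33) + (-2)*(-50) + (-3) = 64 — exactly as logged.
Step 7: x = -1*(64) + (-2)*(33) + (-3) = -133 — agrees with the printout.
Step 8: x = -1*(-133) + (-2)*(64) + (-3) = 2 — matches.
Step 9: x = -1*(2) + (-2)*(-133) + (-3) = 261 — verified.
Step 10: x = -1*(261) + (-2)*(2) + (-3) = -268 — same as recorded.
Nothing is out of place; the run is error-free.

no error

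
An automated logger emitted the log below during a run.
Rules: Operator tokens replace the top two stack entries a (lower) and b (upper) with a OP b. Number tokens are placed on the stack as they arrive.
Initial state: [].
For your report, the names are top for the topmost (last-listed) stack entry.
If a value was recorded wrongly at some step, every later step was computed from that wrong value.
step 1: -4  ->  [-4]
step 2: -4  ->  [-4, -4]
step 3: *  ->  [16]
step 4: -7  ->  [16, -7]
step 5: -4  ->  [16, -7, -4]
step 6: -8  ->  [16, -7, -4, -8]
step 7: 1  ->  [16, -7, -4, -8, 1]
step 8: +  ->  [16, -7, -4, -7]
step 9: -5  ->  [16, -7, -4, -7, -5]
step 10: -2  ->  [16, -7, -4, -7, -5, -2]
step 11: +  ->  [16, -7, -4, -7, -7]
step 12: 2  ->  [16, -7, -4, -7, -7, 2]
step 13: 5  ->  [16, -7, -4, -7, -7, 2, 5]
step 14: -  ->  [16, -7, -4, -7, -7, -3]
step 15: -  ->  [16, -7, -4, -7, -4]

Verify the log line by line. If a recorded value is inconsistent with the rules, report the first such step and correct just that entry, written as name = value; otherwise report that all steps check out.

step 1: push -4: top = -4 -> no discrepancy
step 2: push -4: top = -4 -> same as recorded
step 3: -4 * -4 = 16 -> confirmed correct
step 4: push -7: top = -7 -> verified
step 5: push -4: top = -4 -> agrees with the log
step 6: push -8: top = -8 -> agrees with the log
step 7: push 1: top = 1 -> verified
step 8: -8 + 1 = -7 -> exactly as logged
step 9: push -5: top = -5 -> exactly as logged
step 10: push -2: top = -2 -> no discrepancy
step 11: -5 + -2 = -7 -> no discrepancy
step 12: push 2: top = 2 -> matches
step 13: push 5: top = 5 -> consistent with the log
step 14: 2 - 5 = -3 -> consistent with the log
step 15: -7 - -3 = -4 -> matches
No step deviates from the rules.

no error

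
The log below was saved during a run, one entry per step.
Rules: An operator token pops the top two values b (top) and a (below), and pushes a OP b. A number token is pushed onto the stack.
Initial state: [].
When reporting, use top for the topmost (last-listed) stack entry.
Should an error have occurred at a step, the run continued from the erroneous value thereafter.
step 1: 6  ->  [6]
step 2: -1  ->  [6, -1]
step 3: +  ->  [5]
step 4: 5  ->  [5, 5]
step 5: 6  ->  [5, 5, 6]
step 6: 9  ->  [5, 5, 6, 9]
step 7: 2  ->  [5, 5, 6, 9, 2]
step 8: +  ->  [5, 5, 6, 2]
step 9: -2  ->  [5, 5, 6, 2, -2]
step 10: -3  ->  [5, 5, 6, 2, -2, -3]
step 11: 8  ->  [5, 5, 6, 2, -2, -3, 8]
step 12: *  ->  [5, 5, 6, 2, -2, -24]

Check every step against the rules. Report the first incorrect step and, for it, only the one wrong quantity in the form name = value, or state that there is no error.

step 8, top = 11

1. push 6: top = 6 (checks out)
2. push -1: top = -1 (consistent with the log)
3. 6 + -1 = 5 (matches)
4. push 5: top = 5 (exactly as logged)
5. push 6: top = 6 (verified)
6. push 9: top = 9 (consistent with the log)
7. push 2: top = 2 (consistent with the log)
8. 9 + 2 = 11 (this is not what the log shows)
The audit stops at step 8: the recorded entry is wrong and should be top = 11.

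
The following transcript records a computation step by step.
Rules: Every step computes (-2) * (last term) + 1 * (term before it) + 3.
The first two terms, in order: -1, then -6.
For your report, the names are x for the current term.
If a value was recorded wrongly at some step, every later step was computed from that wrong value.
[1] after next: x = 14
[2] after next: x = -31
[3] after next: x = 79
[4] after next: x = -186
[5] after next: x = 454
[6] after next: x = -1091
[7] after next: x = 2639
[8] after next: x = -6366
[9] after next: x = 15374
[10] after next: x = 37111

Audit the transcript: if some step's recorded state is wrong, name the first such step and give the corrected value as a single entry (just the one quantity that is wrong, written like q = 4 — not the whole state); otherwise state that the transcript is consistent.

Recomputing the run from the initial state:
step 1: x = 14
step 2: x = -31
step 3: x = 79
step 4: x = -186
step 5: x = 454
step 6: x = -1091
step 7: x = 2639
step 8: x = -6366
step 9: x = 15374
step 10: x = -37111
The first disagreement with the transcript is at step 10, where the value should be x = -37111.

step 10, x = -37111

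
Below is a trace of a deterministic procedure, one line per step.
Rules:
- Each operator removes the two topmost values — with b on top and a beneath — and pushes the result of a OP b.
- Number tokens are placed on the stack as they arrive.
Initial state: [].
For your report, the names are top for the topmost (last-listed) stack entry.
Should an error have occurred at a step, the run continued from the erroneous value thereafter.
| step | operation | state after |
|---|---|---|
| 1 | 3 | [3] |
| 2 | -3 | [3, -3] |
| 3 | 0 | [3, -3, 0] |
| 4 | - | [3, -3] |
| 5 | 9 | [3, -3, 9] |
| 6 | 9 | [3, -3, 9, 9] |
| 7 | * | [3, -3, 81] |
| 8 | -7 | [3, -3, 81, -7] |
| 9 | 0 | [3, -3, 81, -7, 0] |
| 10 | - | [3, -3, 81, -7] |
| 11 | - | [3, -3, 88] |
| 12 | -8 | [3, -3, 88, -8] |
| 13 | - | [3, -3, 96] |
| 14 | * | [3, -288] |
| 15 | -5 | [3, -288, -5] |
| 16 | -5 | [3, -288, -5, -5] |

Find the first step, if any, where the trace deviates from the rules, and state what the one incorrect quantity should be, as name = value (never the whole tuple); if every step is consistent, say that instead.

no error

Step 1: push 3: top = 3 — checks out.
Step 2: push -3: top = -3 — confirmed correct.
Step 3: push 0: top = 0 — in agreement.
Step 4: -3 - 0 = -3 — checks out.
Step 5: push 9: top = 9 — consistent with the trace.
Step 6: push 9: top = 9 — agrees with the trace.
Step 7: 9 * 9 = 81 — same as recorded.
Step 8: push -7: top = -7 — in agreement.
Step 9: push 0: top = 0 — consistent with the trace.
Step 10: -7 - 0 = -7 — same as recorded.
Step 11: 81 - -7 = 88 — confirmed correct.
Step 12: push -8: top = -8 — checks out.
Step 13: 88 - -8 = 96 — consistent with the trace.
Step 14: -3 * 96 = -288 — confirmed correct.
Step 15: push -5: top = -5 — in agreement.
Step 16: push -5: top = -5 — agrees with the trace.
No step deviates from the rules.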